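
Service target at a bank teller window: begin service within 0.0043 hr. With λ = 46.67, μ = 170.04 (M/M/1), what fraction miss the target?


ρ = 46.67/170.04 = 0.2745
P(Wq > t) = ρ·e^{−(μ−λ)t} = 0.2745·e^{−0.5305}
= 0.2745·0.588316 = 0.161472

Final: 0.161472


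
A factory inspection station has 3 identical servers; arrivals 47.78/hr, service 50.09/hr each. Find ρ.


ρ = λ/(cμ) = 47.78/(3·50.09) = 47.78/150.27 = 0.3180

Final: 0.3180


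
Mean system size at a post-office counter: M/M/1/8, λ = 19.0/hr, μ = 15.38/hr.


ρ = 19.0/15.38 = 1.2354
L = ρ[1 − (K+1)ρ^K + Kρ^(K+1)] / [(1−ρ)(1−ρ^(K+1))]
Numerator: 1.2354·(1 − 9·5.424730 + 8·6.701552) = 7.152606
Denominator: (-0.2354)·(-5.701552) = 1.341978
L = 7.152606/1.341978 = 5.3299

Final: 5.3299


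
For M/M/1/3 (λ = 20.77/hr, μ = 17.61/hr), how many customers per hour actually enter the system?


ρ = 1.1794; P_K = (1−ρ)ρ^3/(1−ρ^4) = 0.314840
λ_eff = λ(1 − P_K) = 20.77·(1 − 0.314840) = 20.77·0.685160 = 14.2308 /hr

Final: 14.2308 /hr


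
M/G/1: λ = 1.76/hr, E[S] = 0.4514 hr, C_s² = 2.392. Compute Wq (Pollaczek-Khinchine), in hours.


ρ = λ·E[S] = 1.76·0.4514 = 0.7945
E[S²] = E[S]²(1+C_s²) = 0.4514²·(1+2.392) = 0.691161
Wq = λ·E[S²]/(2(1−ρ)) = 1.76·0.691161/(2·0.2055) = 2.95920 hr

Final: 2.95920 hr


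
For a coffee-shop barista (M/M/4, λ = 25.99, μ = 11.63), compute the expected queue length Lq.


a = λ/μ = 2.2347; ρ = a/4 = 0.5587
P₀ = 0.100537
Lq = P₀·a^c·ρ / (c!·(1−ρ)²) = 0.100537·24.94056·0.5587/(24·0.19476)
= 0.29970

Final: 0.29970


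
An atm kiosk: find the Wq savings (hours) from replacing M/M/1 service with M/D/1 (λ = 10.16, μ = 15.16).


ρ = 10.16/15.16 = 0.6702
Wq(M/M/1) = ρ/(μ−λ) = 0.6702/5.00 = 0.13404 hr
Wq(M/D/1) = ρ/(2(μ−λ)) = 0.06702 hr
Savings = 0.13404 − 0.06702 = 0.06702 hr

Final: 0.06702 hr


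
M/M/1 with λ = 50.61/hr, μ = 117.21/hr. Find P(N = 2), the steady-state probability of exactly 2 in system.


ρ = 50.61/117.21 = 0.4318
P_n = (1−ρ)·ρ^n = (1 − 0.4318)·0.4318^2 = 0.5682·0.186442 = 0.105938

Final: 0.105938


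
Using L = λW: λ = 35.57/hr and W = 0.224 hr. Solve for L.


L = λW = 35.57·0.224 = 7.9677

Final: 7.9677


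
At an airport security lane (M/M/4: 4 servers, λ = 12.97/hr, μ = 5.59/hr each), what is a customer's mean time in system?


a = 2.3202; ρ = 0.5801; P₀ = 0.091165
Lq = P₀·a^c·ρ/(c!(1−ρ)²) = 0.36208
Wq = Lq/λ = 0.36208/12.97 = 0.02792 hr
W = Wq + 1/μ = 0.02792 + 0.17889 = 0.20681 hr

Final: 0.20681 hr


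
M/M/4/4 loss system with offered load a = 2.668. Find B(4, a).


B(c,a) = (a^c/c!) / Σ_{k=0}^{c} a^k/k!
a^4/4! = 2.111213
Σ terms (k=0..4): 1.00000 + 2.66800 + 3.55911 + 3.16524 + 2.11121 = 12.503562
B = 2.111213/12.503562 = 0.168849

Final: 0.168849


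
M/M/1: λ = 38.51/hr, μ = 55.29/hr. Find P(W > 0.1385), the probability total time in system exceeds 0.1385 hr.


W ~ Exponential(μ−λ) for M/M/1.
μ − λ = 55.29 − 38.51 = 16.7800
P(W > t) = e^{−(μ−λ)t} = e^{−2.3240} = 0.097878

Final: 0.097878


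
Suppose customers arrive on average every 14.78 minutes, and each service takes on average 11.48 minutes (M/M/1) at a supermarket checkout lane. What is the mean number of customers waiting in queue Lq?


λ = 60/14.78 = 4.0595 /hr
μ = 60/11.48 = 5.2265 /hr
ρ = λ/μ = 4.0595/5.2265 = 0.7767
Lq = ρ²/(1−ρ) = 0.6033/0.2233 = 2.7021

Final: 2.7021


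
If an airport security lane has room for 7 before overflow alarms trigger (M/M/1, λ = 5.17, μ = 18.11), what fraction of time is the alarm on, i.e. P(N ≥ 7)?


ρ = 5.17/18.11 = 0.2855
P(N ≥ n) = ρ^n = 0.2855^7 = 0.0001545

Final: 0.0001545


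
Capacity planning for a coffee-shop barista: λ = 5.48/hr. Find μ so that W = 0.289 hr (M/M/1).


W = 1/(μ−λ) ⇒ μ − λ = 1/W = 1/0.289 = 3.4602
μ = λ + 1/W = 5.48 + 3.4602 = 8.9402 per hr

Final: 8.9402 /hr


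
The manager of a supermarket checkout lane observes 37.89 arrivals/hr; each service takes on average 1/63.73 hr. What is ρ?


ρ = λ/μ = 37.89/63.73 = 0.5945

Final: 0.5945


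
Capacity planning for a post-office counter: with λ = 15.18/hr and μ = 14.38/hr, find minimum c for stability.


Stability requires cμ > λ ⇔ c > λ/μ.
λ/μ = 15.18/14.38 = 1.0556
Minimum integer c = ⌊1.0556⌋ + 1 = 2
Check: 2·14.38 = 28.76 > 15.18, while 1·14.38 = 14.38 ≤ 15.18

Final: 2 servers


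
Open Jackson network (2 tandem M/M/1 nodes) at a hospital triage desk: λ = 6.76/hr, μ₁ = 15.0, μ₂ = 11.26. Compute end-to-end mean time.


Each node sees arrival rate λ = 6.76/hr (tandem ⇒ throughput preserved).
W₁ = 1/(μ₁−λ) = 1/(15.0−6.76) = 0.12136 hr
W₂ = 1/(μ₂−λ) = 1/(11.26−6.76) = 0.22222 hr
W_total = W₁ + W₂ = 0.12136 + 0.22222 = 0.34358 hr

Final: 0.34358 hr


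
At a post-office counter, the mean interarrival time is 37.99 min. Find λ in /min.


λ = 1/(interarrival time) in consistent units.
1 minute = 1 min, so λ = 1/37.99 = 0.02632 per minute

Final: 0.02632 /min


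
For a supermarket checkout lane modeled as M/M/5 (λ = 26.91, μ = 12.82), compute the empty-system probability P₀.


a = λ/μ = 26.91/12.82 = 2.0991; ρ = a/c = 0.4198
Σ_{k=0}^{4} a^k/k! (terms k=0..4) = 1.00000 + 2.09906 + 2.20303 + 1.54144 + 0.80889 = 7.65243
Tail: a^5/(5!(1−ρ)) = 40.75007/(120·0.5802) = 0.58530
P₀ = 1/(7.65243 + 0.58530) = 1/8.23773 = 0.121393

Final: 0.121393


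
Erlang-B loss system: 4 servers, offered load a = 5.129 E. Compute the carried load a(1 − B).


B(4,5.129) = 0.408398 (Erlang-B)
Carried load = a(1 − B) = 5.129·(1 − 0.408398) = 5.129·0.591602 = 3.0343 E

Final: 3.0343 Erlangs


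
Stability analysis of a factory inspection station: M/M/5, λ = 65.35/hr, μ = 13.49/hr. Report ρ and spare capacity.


Total capacity cμ = 5·13.49 = 67.45/hr
ρ = λ/(cμ) = 65.35/67.45 = 0.9689
Stable ⇔ ρ < 1: YES
Spare capacity = cμ − λ = 67.45 − 65.35 = 2.10/hr

Final: ρ = 0.9689; stable; margin = 2.10/hr


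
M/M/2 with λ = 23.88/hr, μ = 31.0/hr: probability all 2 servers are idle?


a = λ/μ = 23.88/31.0 = 0.7703; ρ = a/c = 0.3852
Σ_{k=0}^{1} a^k/k! (terms k=0..1) = 1.00000 + 0.77032 = 1.77032
Tail: a^2/(2!(1−ρ)) = 0.59340/(2·0.6148) = 0.48256
P₀ = 1/(1.77032 + 0.48256) = 1/2.25289 = 0.443875

Final: 0.443875


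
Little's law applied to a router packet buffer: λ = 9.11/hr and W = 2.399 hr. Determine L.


L = λW = 9.11·2.399 = 21.8549

Final: 21.8549


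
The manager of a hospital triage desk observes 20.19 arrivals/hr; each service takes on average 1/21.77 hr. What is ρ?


ρ = λ/μ = 20.19/21.77 = 0.9274

Final: 0.9274


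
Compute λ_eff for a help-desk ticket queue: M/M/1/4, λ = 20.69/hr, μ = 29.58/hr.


ρ = 0.6995; P_K = (1−ρ)ρ^4/(1−ρ^5) = 0.086403
λ_eff = λ(1 − P_K) = 20.69·(1 − 0.086403) = 20.69·0.913597 = 18.9023 /hr

Final: 18.9023 /hr


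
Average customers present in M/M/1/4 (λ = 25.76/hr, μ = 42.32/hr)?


ρ = 25.76/42.32 = 0.6087
L = ρ[1 − (K+1)ρ^K + Kρ^(K+1)] / [(1−ρ)(1−ρ^(K+1))]
Numerator: 0.6087·(1 − 5·0.137278 + 4·0.083560) = 0.394345
Denominator: (0.3913)·(0.916440) = 0.358607
L = 0.394345/0.358607 = 1.0997

Final: 1.0997


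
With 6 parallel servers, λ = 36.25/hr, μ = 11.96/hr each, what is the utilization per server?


ρ = λ/(cμ) = 36.25/(6·11.96) = 36.25/71.76 = 0.5052

Final: 0.5052


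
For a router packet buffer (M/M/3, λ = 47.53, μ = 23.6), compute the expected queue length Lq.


a = λ/μ = 2.0140; ρ = a/3 = 0.6713
P₀ = 0.108880
Lq = P₀·a^c·ρ / (c!·(1−ρ)²) = 0.108880·8.16897·0.6713/(6·0.10803)
= 0.92124

Final: 0.92124


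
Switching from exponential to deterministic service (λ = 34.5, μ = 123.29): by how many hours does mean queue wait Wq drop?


ρ = 34.5/123.29 = 0.2798
Wq(M/M/1) = ρ/(μ−λ) = 0.2798/88.79 = 0.003152 hr
Wq(M/D/1) = ρ/(2(μ−λ)) = 0.001576 hr
Savings = 0.003152 − 0.001576 = 0.001576 hr

Final: 0.001576 hr


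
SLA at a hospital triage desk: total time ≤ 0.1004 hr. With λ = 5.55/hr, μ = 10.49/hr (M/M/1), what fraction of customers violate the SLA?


W ~ Exponential(μ−λ) for M/M/1.
μ − λ = 10.49 − 5.55 = 4.9400
P(W > t) = e^{−(μ−λ)t} = e^{−0.4960} = 0.608976

Final: 0.608976


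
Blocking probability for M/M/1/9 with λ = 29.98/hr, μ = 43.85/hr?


ρ = λ/μ = 29.98/43.85 = 0.6837
P_K = (1−ρ)ρ^K/(1−ρ^(K+1)) = (0.3163·0.032641)/(1 − 0.022316)
= 0.010324/0.977684 = 0.010560

Final: 0.010560


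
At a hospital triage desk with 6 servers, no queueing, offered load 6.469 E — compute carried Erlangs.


B(6,6.469) = 0.297036 (Erlang-B)
Carried load = a(1 − B) = 6.469·(1 − 0.297036) = 6.469·0.702964 = 4.5475 E

Final: 4.5475 Erlangs


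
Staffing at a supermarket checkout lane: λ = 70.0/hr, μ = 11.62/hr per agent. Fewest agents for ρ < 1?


Stability requires cμ > λ ⇔ c > λ/μ.
λ/μ = 70.0/11.62 = 6.0241
Minimum integer c = ⌊6.0241⌋ + 1 = 7
Check: 7·11.62 = 81.34 > 70.0, while 6·11.62 = 69.72 ≤ 70.0

Final: 7 servers


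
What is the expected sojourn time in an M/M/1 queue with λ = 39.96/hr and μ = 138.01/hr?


W = 1/(μ−λ) = 1/(138.01 − 39.96) = 1/98.05 = 0.01020 hr

Final: 0.01020 hr


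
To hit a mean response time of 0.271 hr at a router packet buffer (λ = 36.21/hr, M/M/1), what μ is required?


W = 1/(μ−λ) ⇒ μ − λ = 1/W = 1/0.271 = 3.6900
μ = λ + 1/W = 36.21 + 3.6900 = 39.9000 per hr

Final: 39.9000 /hr


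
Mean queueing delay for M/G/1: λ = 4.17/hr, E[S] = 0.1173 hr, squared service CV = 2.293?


ρ = λ·E[S] = 4.17·0.1173 = 0.4891
E[S²] = E[S]²(1+C_s²) = 0.1173²·(1+2.293) = 0.045309
Wq = λ·E[S²]/(2(1−ρ)) = 4.17·0.045309/(2·0.5109) = 0.18492 hr

Final: 0.18492 hr


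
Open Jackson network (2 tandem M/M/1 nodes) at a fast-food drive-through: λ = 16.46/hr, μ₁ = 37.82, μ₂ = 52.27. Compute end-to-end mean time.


Each node sees arrival rate λ = 16.46/hr (tandem ⇒ throughput preserved).
W₁ = 1/(μ₁−λ) = 1/(37.82−16.46) = 0.04682 hr
W₂ = 1/(μ₂−λ) = 1/(52.27−16.46) = 0.02793 hr
W_total = W₁ + W₂ = 0.04682 + 0.02793 = 0.07474 hr

Final: 0.07474 hr


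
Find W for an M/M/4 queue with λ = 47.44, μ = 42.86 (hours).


a = 1.1069; ρ = 0.2767; P₀ = 0.329826
Lq = P₀·a^c·ρ/(c!(1−ρ)²) = 0.01091
Wq = Lq/λ = 0.01091/47.44 = 0.0002300 hr
W = Wq + 1/μ = 0.0002300 + 0.02333 = 0.02356 hr

Final: 0.02356 hr


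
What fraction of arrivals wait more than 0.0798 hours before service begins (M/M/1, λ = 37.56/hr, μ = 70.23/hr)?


ρ = 37.56/70.23 = 0.5348
P(Wq > t) = ρ·e^{−(μ−λ)t} = 0.5348·e^{−2.6071}
= 0.5348·0.073751 = 0.039443

Final: 0.039443


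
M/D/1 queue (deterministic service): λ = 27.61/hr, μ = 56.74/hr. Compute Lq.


ρ = 27.61/56.74 = 0.4866
M/D/1: Lq = ρ²/(2(1−ρ)) = 0.2368/(2·0.5134) = 0.23061

Final: 0.23061


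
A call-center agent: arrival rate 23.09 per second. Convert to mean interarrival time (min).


Mean interarrival time = 1/λ = 1/23.09 second = 0.04331 second
In minutes: 0.04331 × 0.0166667 = 0.0007218 min

Final: 0.0007218 min


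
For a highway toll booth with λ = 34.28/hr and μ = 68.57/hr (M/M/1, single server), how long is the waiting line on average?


ρ = 34.28/68.57 = 0.4999
Lq = ρ²/(1−ρ) = 0.2499/0.5001 = 0.4998

Final: 0.4998


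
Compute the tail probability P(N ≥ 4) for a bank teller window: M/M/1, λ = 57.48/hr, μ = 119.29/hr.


ρ = 57.48/119.29 = 0.4819
P(N ≥ n) = ρ^n = 0.4819^4 = 0.053908

Final: 0.053908


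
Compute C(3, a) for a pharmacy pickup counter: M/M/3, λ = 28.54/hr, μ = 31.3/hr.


a = λ/μ = 0.9118; ρ = a/3 = 0.3039
P₀ = 0.398557 (from M/M/c formula)
C(c,a) = [a^c/(c!(1−ρ))]·P₀ = [0.75810/(6·0.6961)]·0.398557
= 0.18152·0.398557 = 0.072347

Final: 0.072347


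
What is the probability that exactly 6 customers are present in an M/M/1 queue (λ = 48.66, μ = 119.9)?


ρ = 48.66/119.9 = 0.4058
P_n = (1−ρ)·ρ^n = (1 − 0.4058)·0.4058^6 = 0.5942·0.004468 = 0.002655

Final: 0.002655


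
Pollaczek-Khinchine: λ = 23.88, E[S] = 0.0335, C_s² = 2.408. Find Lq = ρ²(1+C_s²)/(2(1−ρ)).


ρ = λ·E[S] = 23.88·0.0335 = 0.8000
Lq = ρ²(1+C_s²)/(2(1−ρ)) = 0.6400·(1+2.408)/(2·0.2000)
= 0.6400·3.4080/0.4000 = 5.45198

Final: 5.45198


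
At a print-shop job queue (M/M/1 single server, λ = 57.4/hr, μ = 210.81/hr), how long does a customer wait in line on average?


ρ = 57.4/210.81 = 0.2723
Wq = ρ/(μ−λ) = 0.2723/(210.81 − 57.4) = 0.2723/153.41 = 0.001775 hr

Final: 0.001775 hr


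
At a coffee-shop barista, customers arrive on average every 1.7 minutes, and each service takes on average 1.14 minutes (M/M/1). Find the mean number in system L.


λ = 60/1.7 = 35.2941 /hr
μ = 60/1.14 = 52.6316 /hr
ρ = λ/μ = 35.2941/52.6316 = 0.6706
L = ρ/(1−ρ) = 0.6706/0.3294 = 2.0357

Final: 2.0357


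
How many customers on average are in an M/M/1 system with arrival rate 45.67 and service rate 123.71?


ρ = λ/μ = 45.67/123.71 = 0.3692
L = ρ/(1−ρ) = 0.3692/(1 − 0.3692) = 0.3692/0.6308 = 0.5852

Final: 0.5852


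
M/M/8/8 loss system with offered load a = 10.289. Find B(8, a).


B(c,a) = (a^c/c!) / Σ_{k=0}^{c} a^k/k!
a^8/8! = 3115.048511
Σ terms (k=0..8): 1.00000 + 10.28900 + 52.93176 + 181.53829 + 466.96188 + 960.91415 + 1647.80762 + 2422.04180 + 3115.04851 = 8858.533018
B = 3115.048511/8858.533018 = 0.351644

Final: 0.351644


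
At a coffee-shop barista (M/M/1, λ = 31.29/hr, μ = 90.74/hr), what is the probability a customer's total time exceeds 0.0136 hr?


W ~ Exponential(μ−λ) for M/M/1.
μ − λ = 90.74 − 31.29 = 59.4500
P(W > t) = e^{−(μ−λ)t} = e^{−0.8085} = 0.445517

Final: 0.445517


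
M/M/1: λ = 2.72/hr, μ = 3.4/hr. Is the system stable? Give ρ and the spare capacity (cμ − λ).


Total capacity cμ = 1·3.4 = 3.40/hr
ρ = λ/(cμ) = 2.72/3.40 = 0.8000
Stable ⇔ ρ < 1: YES
Spare capacity = cμ − λ = 3.40 − 2.72 = 0.68/hr

Final: ρ = 0.8000; stable; margin = 0.68/hr


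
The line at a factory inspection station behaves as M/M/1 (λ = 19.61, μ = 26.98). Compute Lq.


ρ = 19.61/26.98 = 0.7268
Lq = ρ²/(1−ρ) = 0.5283/0.2732 = 1.9340

Final: 1.9340


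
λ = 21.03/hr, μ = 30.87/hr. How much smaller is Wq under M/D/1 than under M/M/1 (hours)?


ρ = 21.03/30.87 = 0.6812
Wq(M/M/1) = ρ/(μ−λ) = 0.6812/9.84 = 0.06923 hr
Wq(M/D/1) = ρ/(2(μ−λ)) = 0.03462 hr
Savings = 0.06923 − 0.03462 = 0.03462 hr

Final: 0.03462 hr


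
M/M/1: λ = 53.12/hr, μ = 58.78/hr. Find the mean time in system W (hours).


W = 1/(μ−λ) = 1/(58.78 − 53.12) = 1/5.66 = 0.1767 hr

Final: 0.1767 hr


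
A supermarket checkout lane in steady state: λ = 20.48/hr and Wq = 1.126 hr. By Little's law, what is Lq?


Lq = λWq = 20.48·1.126 = 23.0605

Final: 23.0605


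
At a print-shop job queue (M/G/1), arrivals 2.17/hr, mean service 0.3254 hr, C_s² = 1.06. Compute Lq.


ρ = λ·E[S] = 2.17·0.3254 = 0.7061
Lq = ρ²(1+C_s²)/(2(1−ρ)) = 0.4986·(1+1.06)/(2·0.2939)
= 0.4986·2.0600/0.5878 = 1.74751

Final: 1.74751


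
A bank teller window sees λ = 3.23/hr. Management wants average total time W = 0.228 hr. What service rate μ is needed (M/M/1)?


W = 1/(μ−λ) ⇒ μ − λ = 1/W = 1/0.228 = 4.3860
μ = λ + 1/W = 3.23 + 4.3860 = 7.6160 per hr

Final: 7.6160 /hr


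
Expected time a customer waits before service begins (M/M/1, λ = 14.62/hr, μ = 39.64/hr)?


ρ = 14.62/39.64 = 0.3688
Wq = ρ/(μ−λ) = 0.3688/(39.64 − 14.62) = 0.3688/25.02 = 0.01474 hr

Final: 0.01474 hr


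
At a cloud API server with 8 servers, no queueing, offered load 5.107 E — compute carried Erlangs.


B(8,5.107) = 0.075139 (Erlang-B)
Carried load = a(1 − B) = 5.107·(1 − 0.075139) = 5.107·0.924861 = 4.7233 E

Final: 4.7233 Erlangs


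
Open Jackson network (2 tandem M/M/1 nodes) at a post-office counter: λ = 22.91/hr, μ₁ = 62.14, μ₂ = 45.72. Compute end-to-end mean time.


Each node sees arrival rate λ = 22.91/hr (tandem ⇒ throughput preserved).
W₁ = 1/(μ₁−λ) = 1/(62.14−22.91) = 0.02549 hr
W₂ = 1/(μ₂−λ) = 1/(45.72−22.91) = 0.04384 hr
W_total = W₁ + W₂ = 0.02549 + 0.04384 = 0.06933 hr

Final: 0.06933 hr


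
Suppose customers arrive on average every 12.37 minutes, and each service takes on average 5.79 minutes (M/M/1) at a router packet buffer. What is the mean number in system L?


λ = 60/12.37 = 4.8504 /hr
μ = 60/5.79 = 10.3627 /hr
ρ = λ/μ = 4.8504/10.3627 = 0.4681
L = ρ/(1−ρ) = 0.4681/0.5319 = 0.8799

Final: 0.8799


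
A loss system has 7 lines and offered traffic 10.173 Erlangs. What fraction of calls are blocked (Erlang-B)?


B(c,a) = (a^c/c!) / Σ_{k=0}^{c} a^k/k!
a^7/7! = 2237.241028
Σ terms (k=0..7): 1.00000 + 10.17300 + 51.74496 + 175.46717 + 446.25689 + 907.95427 + 1539.43647 + 2237.24103 = 5369.273799
B = 2237.241028/5369.273799 = 0.416675

Final: 0.416675


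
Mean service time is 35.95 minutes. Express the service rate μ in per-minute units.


μ = 1/(service time) in consistent units.
1 minute = 1 min, so μ = 1/35.95 = 0.02782 per minute

Final: 0.02782 /min


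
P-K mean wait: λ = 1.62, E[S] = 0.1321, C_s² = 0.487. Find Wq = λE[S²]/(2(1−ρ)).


ρ = λ·E[S] = 1.62·0.1321 = 0.2140
E[S²] = E[S]²(1+C_s²) = 0.1321²·(1+0.487) = 0.025949
Wq = λ·E[S²]/(2(1−ρ)) = 1.62·0.025949/(2·0.7860) = 0.02674 hr

Final: 0.02674 hr


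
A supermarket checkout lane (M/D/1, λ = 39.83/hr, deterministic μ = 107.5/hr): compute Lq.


ρ = 39.83/107.5 = 0.3705
M/D/1: Lq = ρ²/(2(1−ρ)) = 0.1373/(2·0.6295) = 0.10904

Final: 0.10904


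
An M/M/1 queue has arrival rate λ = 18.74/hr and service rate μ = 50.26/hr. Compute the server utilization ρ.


ρ = λ/μ = 18.74/50.26 = 0.3729

Final: 0.3729


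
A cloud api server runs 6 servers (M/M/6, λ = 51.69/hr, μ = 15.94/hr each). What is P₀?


a = λ/μ = 51.69/15.94 = 3.2428; ρ = a/c = 0.5405
Σ_{k=0}^{5} a^k/k! (terms k=0..5) = 1.00000 + 3.24279 + 5.25783 + 5.68334 + 4.60746 + 2.98820 = 22.77961
Tail: a^6/(6!(1−ρ)) = 1162.81143/(720·0.4595) = 3.51445
P₀ = 1/(22.77961 + 3.51445) = 1/26.29406 = 0.038031

Final: 0.038031


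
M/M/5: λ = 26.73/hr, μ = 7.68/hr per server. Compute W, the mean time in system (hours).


a = 3.4805; ρ = 0.6961; P₀ = 0.026537
Lq = P₀·a^c·ρ/(c!(1−ρ)²) = 0.85124
Wq = Lq/λ = 0.85124/26.73 = 0.03185 hr
W = Wq + 1/μ = 0.03185 + 0.13021 = 0.16205 hr

Final: 0.16205 hr


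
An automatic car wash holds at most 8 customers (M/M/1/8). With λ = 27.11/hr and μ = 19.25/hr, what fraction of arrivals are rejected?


ρ = λ/μ = 27.11/19.25 = 1.4083
P_K = (1−ρ)ρ^K/(1−ρ^(K+1)) = (-0.4083·15.473561)/(1 − 21.791597)
= -6.318036/-20.791597 = 0.303874

Final: 0.303874


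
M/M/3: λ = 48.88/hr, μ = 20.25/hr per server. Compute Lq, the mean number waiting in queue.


a = λ/μ = 2.4138; ρ = a/3 = 0.8046
P₀ = 0.054574
Lq = P₀·a^c·ρ / (c!·(1−ρ)²) = 0.054574·14.06431·0.8046/(6·0.03818)
= 2.69604

Final: 2.69604


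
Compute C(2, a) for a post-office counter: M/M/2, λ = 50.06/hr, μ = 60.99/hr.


a = λ/μ = 0.8208; ρ = a/2 = 0.4104
P₀ = 0.418042 (from M/M/c formula)
C(c,a) = [a^c/(c!(1−ρ))]·P₀ = [0.67370/(2·0.5896)]·0.418042
= 0.57131·0.418042 = 0.238833

Final: 0.238833


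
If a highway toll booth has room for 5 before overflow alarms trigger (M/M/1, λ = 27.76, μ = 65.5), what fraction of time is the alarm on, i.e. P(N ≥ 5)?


ρ = 27.76/65.5 = 0.4238
P(N ≥ n) = ρ^n = 0.4238^5 = 0.013674

Final: 0.013674


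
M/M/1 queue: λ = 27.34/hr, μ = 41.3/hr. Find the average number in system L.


ρ = λ/μ = 27.34/41.3 = 0.6620
L = ρ/(1−ρ) = 0.6620/(1 − 0.6620) = 0.6620/0.3380 = 1.9585

Final: 1.9585


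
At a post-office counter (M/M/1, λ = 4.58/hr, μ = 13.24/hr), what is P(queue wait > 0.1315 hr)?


ρ = 4.58/13.24 = 0.3459
P(Wq > t) = ρ·e^{−(μ−λ)t} = 0.3459·e^{−1.1388}
= 0.3459·0.320206 = 0.110766

Final: 0.110766


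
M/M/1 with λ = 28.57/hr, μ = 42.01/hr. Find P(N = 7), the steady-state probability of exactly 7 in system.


ρ = 28.57/42.01 = 0.6801
P_n = (1−ρ)·ρ^n = (1 − 0.6801)·0.6801^7 = 0.3199·0.067283 = 0.021525

Final: 0.021525


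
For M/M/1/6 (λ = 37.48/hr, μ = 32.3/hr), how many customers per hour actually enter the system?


ρ = 1.1604; P_K = (1−ρ)ρ^6/(1−ρ^7) = 0.213624
λ_eff = λ(1 − P_K) = 37.48·(1 − 0.213624) = 37.48·0.786376 = 29.4734 /hr

Final: 29.4734 /hr


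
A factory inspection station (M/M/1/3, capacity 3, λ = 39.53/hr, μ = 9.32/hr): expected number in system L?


ρ = 39.53/9.32 = 4.2414
L = ρ[1 − (K+1)ρ^K + Kρ^(K+1)] / [(1−ρ)(1−ρ^(K+1))]
Numerator: 4.2414·(1 − 4·76.301435 + 3·323.626151) = 2827.636516
Denominator: (-3.2414)·(-322.626151) = 1045.765667
L = 2827.636516/1045.765667 = 2.7039

Final: 2.7039


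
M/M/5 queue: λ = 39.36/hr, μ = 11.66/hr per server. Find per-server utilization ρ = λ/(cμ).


ρ = λ/(cμ) = 39.36/(5·11.66) = 39.36/58.30 = 0.6751

Final: 0.6751


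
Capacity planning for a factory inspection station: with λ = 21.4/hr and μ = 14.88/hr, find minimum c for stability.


Stability requires cμ > λ ⇔ c > λ/μ.
λ/μ = 21.4/14.88 = 1.4382
Minimum integer c = ⌊1.4382⌋ + 1 = 2
Check: 2·14.88 = 29.76 > 21.4, while 1·14.88 = 14.88 ≤ 21.4

Final: 2 servers


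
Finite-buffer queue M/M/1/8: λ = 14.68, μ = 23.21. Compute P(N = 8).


ρ = λ/μ = 14.68/23.21 = 0.6325
P_K = (1−ρ)ρ^K/(1−ρ^(K+1)) = (0.3675·0.025610)/(1 − 0.016198)
= 0.009412/0.983802 = 0.009567

Final: 0.009567


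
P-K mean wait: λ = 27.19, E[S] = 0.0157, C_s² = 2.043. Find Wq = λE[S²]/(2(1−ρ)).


ρ = λ·E[S] = 27.19·0.0157 = 0.4269
E[S²] = E[S]²(1+C_s²) = 0.0157²·(1+2.043) = 0.0007501
Wq = λ·E[S²]/(2(1−ρ)) = 27.19·0.0007501/(2·0.5731) = 0.01779 hr

Final: 0.01779 hr


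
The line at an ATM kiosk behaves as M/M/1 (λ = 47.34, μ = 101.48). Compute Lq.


ρ = 47.34/101.48 = 0.4665
Lq = ρ²/(1−ρ) = 0.2176/0.5335 = 0.4079

Final: 0.4079


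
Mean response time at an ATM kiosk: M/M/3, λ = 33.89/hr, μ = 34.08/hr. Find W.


a = 0.9944; ρ = 0.3315; P₀ = 0.365761
Lq = P₀·a^c·ρ/(c!(1−ρ)²) = 0.04446
Wq = Lq/λ = 0.04446/33.89 = 0.001312 hr
W = Wq + 1/μ = 0.001312 + 0.02934 = 0.03065 hr

Final: 0.03065 hr


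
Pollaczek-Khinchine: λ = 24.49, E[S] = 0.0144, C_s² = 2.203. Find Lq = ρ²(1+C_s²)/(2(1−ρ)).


ρ = λ·E[S] = 24.49·0.0144 = 0.3527
Lq = ρ²(1+C_s²)/(2(1−ρ)) = 0.1244·(1+2.203)/(2·0.6473)
= 0.1244·3.2030/1.2947 = 0.30768

Final: 0.30768


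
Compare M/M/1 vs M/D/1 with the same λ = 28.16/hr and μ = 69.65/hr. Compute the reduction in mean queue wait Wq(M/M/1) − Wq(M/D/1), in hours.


ρ = 28.16/69.65 = 0.4043
Wq(M/M/1) = ρ/(μ−λ) = 0.4043/41.49 = 0.009745 hr
Wq(M/D/1) = ρ/(2(μ−λ)) = 0.004872 hr
Savings = 0.009745 − 0.004872 = 0.004872 hr

Final: 0.004872 hr


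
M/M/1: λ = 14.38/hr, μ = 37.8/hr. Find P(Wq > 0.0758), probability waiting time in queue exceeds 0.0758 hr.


ρ = 14.38/37.8 = 0.3804
P(Wq > t) = ρ·e^{−(μ−λ)t} = 0.3804·e^{−1.7752}
= 0.3804·0.169443 = 0.064460

Final: 0.064460


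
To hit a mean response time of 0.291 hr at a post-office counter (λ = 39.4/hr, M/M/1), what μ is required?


W = 1/(μ−λ) ⇒ μ − λ = 1/W = 1/0.291 = 3.4364
μ = λ + 1/W = 39.4 + 3.4364 = 42.8364 per hr

Final: 42.8364 /hr


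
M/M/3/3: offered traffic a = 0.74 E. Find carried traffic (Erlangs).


B(3,0.74) = 0.032449 (Erlang-B)
Carried load = a(1 − B) = 0.74·(1 − 0.032449) = 0.74·0.967551 = 0.7160 E

Final: 0.7160 Erlangs


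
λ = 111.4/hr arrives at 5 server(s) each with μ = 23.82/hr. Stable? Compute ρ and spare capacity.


Total capacity cμ = 5·23.82 = 119.10/hr
ρ = λ/(cμ) = 111.4/119.10 = 0.9353
Stable ⇔ ρ < 1: YES
Spare capacity = cμ − λ = 119.10 − 111.4 = 7.70/hr

Final: ρ = 0.9353; stable; margin = 7.70/hr


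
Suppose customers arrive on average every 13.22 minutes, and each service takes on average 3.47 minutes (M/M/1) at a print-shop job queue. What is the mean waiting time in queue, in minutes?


λ = 60/13.22 = 4.5386 /hr
μ = 60/3.47 = 17.2911 /hr
ρ = λ/μ = 4.5386/17.2911 = 0.2625
Wq = ρ/(μ−λ) = 0.2625/(17.2911−4.5386) = 0.02058 hr
In minutes: 0.02058·60 = 1.235 min

Final: 1.235 min


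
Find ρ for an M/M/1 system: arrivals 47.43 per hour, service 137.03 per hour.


ρ = λ/μ = 47.43/137.03 = 0.3461

Final: 0.3461


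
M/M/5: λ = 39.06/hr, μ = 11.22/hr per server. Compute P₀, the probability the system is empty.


a = λ/μ = 39.06/11.22 = 3.4813; ρ = a/c = 0.6963
Σ_{k=0}^{4} a^k/k! (terms k=0..4) = 1.00000 + 3.48128 + 6.05967 + 7.03181 + 6.11993 = 23.69268
Tail: a^5/(5!(1−ρ)) = 511.32486/(120·0.3037) = 14.02843
P₀ = 1/(23.69268 + 14.02843) = 1/37.72111 = 0.026510

Final: 0.026510


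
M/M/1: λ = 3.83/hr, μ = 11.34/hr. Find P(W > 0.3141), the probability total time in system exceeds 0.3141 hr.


W ~ Exponential(μ−λ) for M/M/1.
μ − λ = 11.34 − 3.83 = 7.5100
P(W > t) = e^{−(μ−λ)t} = e^{−2.3589} = 0.094525

Final: 0.094525


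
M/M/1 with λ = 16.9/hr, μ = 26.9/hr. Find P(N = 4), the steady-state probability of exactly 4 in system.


ρ = 16.9/26.9 = 0.6283
P_n = (1−ρ)·ρ^n = (1 − 0.6283)·0.6283^4 = 0.3717·0.155789 = 0.057914

Final: 0.057914


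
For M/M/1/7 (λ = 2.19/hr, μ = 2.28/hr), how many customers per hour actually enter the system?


ρ = 0.9605; P_K = (1−ρ)ρ^7/(1−ρ^8) = 0.108105
λ_eff = λ(1 − P_K) = 2.19·(1 − 0.108105) = 2.19·0.891895 = 1.9533 /hr

Final: 1.9533 /hr


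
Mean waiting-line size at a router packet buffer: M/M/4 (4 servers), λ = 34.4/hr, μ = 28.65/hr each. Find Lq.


a = λ/μ = 1.2007; ρ = a/4 = 0.3002
P₀ = 0.299959
Lq = P₀·a^c·ρ / (c!·(1−ρ)²) = 0.299959·2.07843·0.3002/(24·0.48976)
= 0.01592

Final: 0.01592


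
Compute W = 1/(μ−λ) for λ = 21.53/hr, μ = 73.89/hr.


W = 1/(μ−λ) = 1/(73.89 − 21.53) = 1/52.36 = 0.01910 hr

Final: 0.01910 hr


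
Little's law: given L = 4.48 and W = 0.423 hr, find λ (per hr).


λ = L/W = 4.48/0.423 = 10.5910 /hr

Final: 10.5910 /hr


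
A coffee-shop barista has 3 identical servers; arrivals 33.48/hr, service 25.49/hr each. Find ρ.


ρ = λ/(cμ) = 33.48/(3·25.49) = 33.48/76.47 = 0.4378

Final: 0.4378


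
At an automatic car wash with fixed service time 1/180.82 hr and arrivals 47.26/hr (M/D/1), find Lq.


ρ = 47.26/180.82 = 0.2614
M/D/1: Lq = ρ²/(2(1−ρ)) = 0.06831/(2·0.7386) = 0.04624

Final: 0.04624


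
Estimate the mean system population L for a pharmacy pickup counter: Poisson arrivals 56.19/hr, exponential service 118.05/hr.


ρ = λ/μ = 56.19/118.05 = 0.4760
L = ρ/(1−ρ) = 0.4760/(1 − 0.4760) = 0.4760/0.5240 = 0.9083

Final: 0.9083


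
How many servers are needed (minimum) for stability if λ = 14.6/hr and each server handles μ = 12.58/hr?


Stability requires cμ > λ ⇔ c > λ/μ.
λ/μ = 14.6/12.58 = 1.1606
Minimum integer c = ⌊1.1606⌋ + 1 = 2
Check: 2·12.58 = 25.16 > 14.6, while 1·12.58 = 12.58 ≤ 14.6

Final: 2 servers


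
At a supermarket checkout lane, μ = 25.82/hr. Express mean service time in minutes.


Mean service time = 1/μ = 1/25.82 hour = 0.03873 hour
In minutes: 0.03873 × 60 = 2.3238 min

Final: 2.3238 min


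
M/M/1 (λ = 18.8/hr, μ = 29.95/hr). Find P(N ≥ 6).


ρ = 18.8/29.95 = 0.6277
P(N ≥ n) = ρ^n = 0.6277^6 = 0.061174

Final: 0.061174


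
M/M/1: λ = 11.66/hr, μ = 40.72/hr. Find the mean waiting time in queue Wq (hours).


ρ = 11.66/40.72 = 0.2863
Wq = ρ/(μ−λ) = 0.2863/(40.72 − 11.66) = 0.2863/29.06 = 0.009854 hr

Final: 0.009854 hr


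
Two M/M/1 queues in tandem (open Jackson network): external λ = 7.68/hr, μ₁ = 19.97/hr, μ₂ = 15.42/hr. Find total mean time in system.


Each node sees arrival rate λ = 7.68/hr (tandem ⇒ throughput preserved).
W₁ = 1/(μ₁−λ) = 1/(19.97−7.68) = 0.08137 hr
W₂ = 1/(μ₂−λ) = 1/(15.42−7.68) = 0.12920 hr
W_total = W₁ + W₂ = 0.08137 + 0.12920 = 0.21057 hr

Final: 0.21057 hr


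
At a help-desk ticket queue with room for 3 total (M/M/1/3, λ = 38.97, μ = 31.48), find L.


ρ = 38.97/31.48 = 1.2379
L = ρ[1 − (K+1)ρ^K + Kρ^(K+1)] / [(1−ρ)(1−ρ^(K+1))]
Numerator: 1.2379·(1 − 4·1.897086 + 3·2.348458) = 0.565769
Denominator: (-0.2379)·(-1.348458) = 0.320837
L = 0.565769/0.320837 = 1.7634

Final: 1.7634


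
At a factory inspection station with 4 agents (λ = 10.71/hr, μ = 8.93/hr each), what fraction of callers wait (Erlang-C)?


a = λ/μ = 1.1993; ρ = a/4 = 0.2998
P₀ = 0.300376 (from M/M/c formula)
C(c,a) = [a^c/(c!(1−ρ))]·P₀ = [2.06896/(24·0.7002)]·0.300376
= 0.12312·0.300376 = 0.036983

Final: 0.036983


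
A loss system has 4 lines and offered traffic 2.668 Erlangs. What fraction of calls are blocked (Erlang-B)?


B(c,a) = (a^c/c!) / Σ_{k=0}^{c} a^k/k!
a^4/4! = 2.111213
Σ terms (k=0..4): 1.00000 + 2.66800 + 3.55911 + 3.16524 + 2.11121 = 12.503562
B = 2.111213/12.503562 = 0.168849

Final: 0.168849


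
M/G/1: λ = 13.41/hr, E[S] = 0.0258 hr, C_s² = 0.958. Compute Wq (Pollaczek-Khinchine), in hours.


ρ = λ·E[S] = 13.41·0.0258 = 0.3460
E[S²] = E[S]²(1+C_s²) = 0.0258²·(1+0.958) = 0.001303
Wq = λ·E[S²]/(2(1−ρ)) = 13.41·0.001303/(2·0.6540) = 0.01336 hr

Final: 0.01336 hr


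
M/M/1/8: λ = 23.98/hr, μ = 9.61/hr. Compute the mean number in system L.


ρ = 23.98/9.61 = 2.4953
L = ρ[1 − (K+1)ρ^K + Kρ^(K+1)] / [(1−ρ)(1−ρ^(K+1))]
Numerator: 2.4953·(1 − 9·1503.163871 + 8·3750.870928) = 41121.564235
Denominator: (-1.4953)·(-3749.870928) = 5607.247163
L = 41121.564235/5607.247163 = 7.3336

Final: 7.3336


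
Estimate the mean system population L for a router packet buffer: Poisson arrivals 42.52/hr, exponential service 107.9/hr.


ρ = λ/μ = 42.52/107.9 = 0.3941
L = ρ/(1−ρ) = 0.3941/(1 − 0.3941) = 0.3941/0.6059 = 0.6504

Final: 0.6504


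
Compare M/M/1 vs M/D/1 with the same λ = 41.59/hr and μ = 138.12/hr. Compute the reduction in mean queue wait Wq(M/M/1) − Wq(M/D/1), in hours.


ρ = 41.59/138.12 = 0.3011
Wq(M/M/1) = ρ/(μ−λ) = 0.3011/96.53 = 0.003119 hr
Wq(M/D/1) = ρ/(2(μ−λ)) = 0.001560 hr
Savings = 0.003119 − 0.001560 = 0.001560 hr

Final: 0.001560 hr


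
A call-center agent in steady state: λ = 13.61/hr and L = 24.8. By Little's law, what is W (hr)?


W = L/λ = 24.8/13.61 = 1.8222 hr

Final: 1.8222 hr


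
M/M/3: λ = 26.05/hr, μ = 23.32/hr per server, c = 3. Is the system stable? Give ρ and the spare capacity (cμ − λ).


Total capacity cμ = 3·23.32 = 69.96/hr
ρ = λ/(cμ) = 26.05/69.96 = 0.3724
Stable ⇔ ρ < 1: YES
Spare capacity = cμ − λ = 69.96 − 26.05 = 43.91/hr

Final: ρ = 0.3724; stable; margin = 43.91/hr


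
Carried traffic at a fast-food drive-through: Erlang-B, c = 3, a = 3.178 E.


B(3,3.178) = 0.366972 (Erlang-B)
Carried load = a(1 − B) = 3.178·(1 − 0.366972) = 3.178·0.633028 = 2.0118 E

Final: 2.0118 Erlangs


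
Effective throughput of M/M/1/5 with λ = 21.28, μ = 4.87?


ρ = 4.3696; P_K = (1−ρ)ρ^5/(1−ρ^6) = 0.771257
λ_eff = λ(1 − P_K) = 21.28·(1 − 0.771257) = 21.28·0.228743 = 4.8676 /hr

Final: 4.8676 /hr


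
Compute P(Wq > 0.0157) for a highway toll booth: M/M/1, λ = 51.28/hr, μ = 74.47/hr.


ρ = 51.28/74.47 = 0.6886
P(Wq > t) = ρ·e^{−(μ−λ)t} = 0.6886·e^{−0.3641}
= 0.6886·0.694834 = 0.478462

Final: 0.478462


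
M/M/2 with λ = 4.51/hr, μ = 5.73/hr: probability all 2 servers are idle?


a = λ/μ = 4.51/5.73 = 0.7871; ρ = a/c = 0.3935
Σ_{k=0}^{1} a^k/k! (terms k=0..1) = 1.00000 + 0.78709 = 1.78709
Tail: a^2/(2!(1−ρ)) = 0.61950/(2·0.6065) = 0.51076
P₀ = 1/(1.78709 + 0.51076) = 1/2.29784 = 0.435191

Final: 0.435191


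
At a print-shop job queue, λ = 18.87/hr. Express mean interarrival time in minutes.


Mean interarrival time = 1/λ = 1/18.87 hour = 0.05299 hour
In minutes: 0.05299 × 60 = 3.1797 min

Final: 3.1797 min


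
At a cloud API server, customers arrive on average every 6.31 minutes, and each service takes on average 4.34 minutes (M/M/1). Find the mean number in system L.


λ = 60/6.31 = 9.5087 /hr
μ = 60/4.34 = 13.8249 /hr
ρ = λ/μ = 9.5087/13.8249 = 0.6878
L = ρ/(1−ρ) = 0.6878/0.3122 = 2.2030

Final: 2.2030


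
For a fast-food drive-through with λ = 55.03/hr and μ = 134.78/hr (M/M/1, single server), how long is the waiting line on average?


ρ = 55.03/134.78 = 0.4083
Lq = ρ²/(1−ρ) = 0.1667/0.5917 = 0.2817

Final: 0.2817


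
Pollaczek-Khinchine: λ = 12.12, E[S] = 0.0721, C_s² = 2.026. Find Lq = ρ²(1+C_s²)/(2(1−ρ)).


ρ = λ·E[S] = 12.12·0.0721 = 0.8739
Lq = ρ²(1+C_s²)/(2(1−ρ)) = 0.7636·(1+2.026)/(2·0.1261)
= 0.7636·3.0260/0.2523 = 9.15871

Final: 9.15871


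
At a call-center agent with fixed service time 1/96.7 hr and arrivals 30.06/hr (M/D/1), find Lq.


ρ = 30.06/96.7 = 0.3109
M/D/1: Lq = ρ²/(2(1−ρ)) = 0.09663/(2·0.6891) = 0.07011

Final: 0.07011


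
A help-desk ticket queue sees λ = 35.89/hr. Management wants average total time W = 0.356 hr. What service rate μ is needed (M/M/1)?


W = 1/(μ−λ) ⇒ μ − λ = 1/W = 1/0.356 = 2.8090
μ = λ + 1/W = 35.89 + 2.8090 = 38.6990 per hr

Final: 38.6990 /hr


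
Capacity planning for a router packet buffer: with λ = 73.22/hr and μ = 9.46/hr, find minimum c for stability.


Stability requires cμ > λ ⇔ c > λ/μ.
λ/μ = 73.22/9.46 = 7.7400
Minimum integer c = ⌊7.7400⌋ + 1 = 8
Check: 8·9.46 = 75.68 > 73.22, while 7·9.46 = 66.22 ≤ 73.22

Final: 8 servers


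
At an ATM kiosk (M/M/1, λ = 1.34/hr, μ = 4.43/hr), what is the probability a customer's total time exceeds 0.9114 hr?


W ~ Exponential(μ−λ) for M/M/1.
μ − λ = 4.43 − 1.34 = 3.0900
P(W > t) = e^{−(μ−λ)t} = e^{−2.8162} = 0.059831

Final: 0.059831


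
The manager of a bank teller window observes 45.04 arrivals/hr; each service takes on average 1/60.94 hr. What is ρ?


ρ = λ/μ = 45.04/60.94 = 0.7391

Final: 0.7391


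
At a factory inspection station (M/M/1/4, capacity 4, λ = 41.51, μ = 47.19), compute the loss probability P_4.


ρ = λ/μ = 41.51/47.19 = 0.8796
P_K = (1−ρ)ρ^K/(1−ρ^(K+1)) = (0.1204·0.598702)/(1 − 0.526640)
= 0.072063/0.473360 = 0.152236

Final: 0.152236


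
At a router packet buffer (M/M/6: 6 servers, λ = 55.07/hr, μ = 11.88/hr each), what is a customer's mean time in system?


a = 4.6355; ρ = 0.7726; P₀ = 0.007654
Lq = P₀·a^c·ρ/(c!(1−ρ)²) = 1.57564
Wq = Lq/λ = 1.57564/55.07 = 0.02861 hr
W = Wq + 1/μ = 0.02861 + 0.08418 = 0.11279 hr

Final: 0.11279 hr


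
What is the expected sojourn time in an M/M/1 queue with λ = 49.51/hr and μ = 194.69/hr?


W = 1/(μ−λ) = 1/(194.69 − 49.51) = 1/145.18 = 0.006888 hr

Final: 0.006888 hr


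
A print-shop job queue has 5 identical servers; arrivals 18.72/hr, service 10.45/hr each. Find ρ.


ρ = λ/(cμ) = 18.72/(5·10.45) = 18.72/52.25 = 0.3583

Final: 0.3583


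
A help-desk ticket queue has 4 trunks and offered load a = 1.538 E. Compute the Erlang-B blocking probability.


B(c,a) = (a^c/c!) / Σ_{k=0}^{c} a^k/k!
a^4/4! = 0.233139
Σ terms (k=0..4): 1.00000 + 1.53800 + 1.18272 + 0.60634 + 0.23314 = 4.560203
B = 0.233139/4.560203 = 0.051125

Final: 0.051125


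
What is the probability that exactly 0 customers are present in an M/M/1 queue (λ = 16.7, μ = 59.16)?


ρ = 16.7/59.16 = 0.2823
P_n = (1−ρ)·ρ^n = (1 − 0.2823)·0.2823^0 = 0.7177·1.000000 = 0.717715

Final: 0.717715


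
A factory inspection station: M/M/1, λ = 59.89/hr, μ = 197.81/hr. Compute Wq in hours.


ρ = 59.89/197.81 = 0.3028
Wq = ρ/(μ−λ) = 0.3028/(197.81 − 59.89) = 0.3028/137.92 = 0.002195 hr

Final: 0.002195 hr


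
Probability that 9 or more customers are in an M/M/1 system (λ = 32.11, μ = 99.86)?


ρ = 32.11/99.86 = 0.3216
P(N ≥ n) = ρ^n = 0.3216^9 = 0.00003675

Final: 0.00003675


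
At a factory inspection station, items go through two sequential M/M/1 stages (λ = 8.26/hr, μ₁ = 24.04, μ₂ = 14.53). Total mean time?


Each node sees arrival rate λ = 8.26/hr (tandem ⇒ throughput preserved).
W₁ = 1/(μ₁−λ) = 1/(24.04−8.26) = 0.06337 hr
W₂ = 1/(μ₂−λ) = 1/(14.53−8.26) = 0.15949 hr
W_total = W₁ + W₂ = 0.06337 + 0.15949 = 0.22286 hr

Final: 0.22286 hr


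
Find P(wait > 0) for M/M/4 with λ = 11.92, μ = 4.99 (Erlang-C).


a = λ/μ = 2.3888; ρ = a/4 = 0.5972
P₀ = 0.084161 (from M/M/c formula)
C(c,a) = [a^c/(c!(1−ρ))]·P₀ = [32.56138/(24·0.4028)]·0.084161
= 3.36819·0.084161 = 0.283471

Final: 0.283471


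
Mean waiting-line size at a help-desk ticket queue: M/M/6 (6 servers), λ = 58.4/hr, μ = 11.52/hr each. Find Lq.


a = λ/μ = 5.0694; ρ = a/6 = 0.8449
P₀ = 0.004031
Lq = P₀·a^c·ρ / (c!·(1−ρ)²) = 0.004031·16973.14057·0.8449/(720·0.02405)
= 3.33823

Final: 3.33823


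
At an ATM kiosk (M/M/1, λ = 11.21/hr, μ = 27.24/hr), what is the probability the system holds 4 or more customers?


ρ = 11.21/27.24 = 0.4115
P(N ≥ n) = ρ^n = 0.4115^4 = 0.028681

Final: 0.028681


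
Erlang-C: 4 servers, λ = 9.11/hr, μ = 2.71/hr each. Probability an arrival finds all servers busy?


a = λ/μ = 3.3616; ρ = a/4 = 0.8404
P₀ = 0.020127 (from M/M/c formula)
C(c,a) = [a^c/(c!(1−ρ))]·P₀ = [127.70160/(24·0.1596)]·0.020127
= 33.34021·0.020127 = 0.671053

Final: 0.671053


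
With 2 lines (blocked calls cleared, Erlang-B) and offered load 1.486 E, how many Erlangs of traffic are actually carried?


B(2,1.486) = 0.307540 (Erlang-B)
Carried load = a(1 − B) = 1.486·(1 − 0.307540) = 1.486·0.692460 = 1.0290 E

Final: 1.0290 Erlangs


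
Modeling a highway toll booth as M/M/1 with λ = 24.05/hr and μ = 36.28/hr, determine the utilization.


ρ = λ/μ = 24.05/36.28 = 0.6629

Final: 0.6629


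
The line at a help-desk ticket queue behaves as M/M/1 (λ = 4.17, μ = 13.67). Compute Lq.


ρ = 4.17/13.67 = 0.3050
Lq = ρ²/(1−ρ) = 0.09305/0.6950 = 0.1339

Final: 0.1339


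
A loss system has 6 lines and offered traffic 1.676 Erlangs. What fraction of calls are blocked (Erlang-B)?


B(c,a) = (a^c/c!) / Σ_{k=0}^{c} a^k/k!
a^6/6! = 0.030783
Σ terms (k=0..6): 1.00000 + 1.67600 + 1.40449 + 0.78464 + 0.32876 + 0.11020 + 0.03078 = 5.334878
B = 0.030783/5.334878 = 0.005770

Final: 0.005770


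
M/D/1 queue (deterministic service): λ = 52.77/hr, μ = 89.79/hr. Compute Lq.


ρ = 52.77/89.79 = 0.5877
M/D/1: Lq = ρ²/(2(1−ρ)) = 0.3454/(2·0.4123) = 0.41887

Final: 0.41887


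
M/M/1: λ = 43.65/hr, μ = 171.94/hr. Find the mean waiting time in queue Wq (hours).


ρ = 43.65/171.94 = 0.2539
Wq = ρ/(μ−λ) = 0.2539/(171.94 − 43.65) = 0.2539/128.29 = 0.001979 hr

Final: 0.001979 hr


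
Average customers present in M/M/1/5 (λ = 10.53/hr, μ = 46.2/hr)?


ρ = 10.53/46.2 = 0.2279
L = ρ[1 − (K+1)ρ^K + Kρ^(K+1)] / [(1−ρ)(1−ρ^(K+1))]
Numerator: 0.2279·(1 − 6·0.0006151 + 5·0.0001402) = 0.227241
Denominator: (0.7721)·(0.999860) = 0.771970
L = 0.227241/0.771970 = 0.2944

Final: 0.2944


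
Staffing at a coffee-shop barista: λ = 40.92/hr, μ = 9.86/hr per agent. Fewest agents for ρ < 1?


Stability requires cμ > λ ⇔ c > λ/μ.
λ/μ = 40.92/9.86 = 4.1501
Minimum integer c = ⌊4.1501⌋ + 1 = 5
Check: 5·9.86 = 49.30 > 40.92, while 4·9.86 = 39.44 ≤ 40.92

Final: 5 servers
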